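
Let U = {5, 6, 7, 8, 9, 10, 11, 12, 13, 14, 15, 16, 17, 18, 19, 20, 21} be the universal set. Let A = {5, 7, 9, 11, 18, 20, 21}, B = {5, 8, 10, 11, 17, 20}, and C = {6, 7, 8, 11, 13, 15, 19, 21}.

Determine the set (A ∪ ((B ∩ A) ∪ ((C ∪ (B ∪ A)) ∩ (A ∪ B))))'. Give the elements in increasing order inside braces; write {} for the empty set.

{6, 12, 13, 14, 15, 16, 19}

B ∩ A = {5, 11, 20}
B ∪ A = {5, 7, 8, 9, 10, 11, 17, 18, 20, 21}
C ∪ (B ∪ A) = {5, 6, 7, 8, 9, 10, 11, 13, 15, 17, 18, 19, 20, 21}
A ∪ B = {5, 7, 8, 9, 10, 11, 17, 18, 20, 21}
(C ∪ (B ∪ A)) ∩ (A ∪ B) = {5, 7, 8, 9, 10, 11, 17, 18, 20, 21}
(B ∩ A) ∪ ((C ∪ (B ∪ A)) ∩ (A ∪ B)) = {5, 7, 8, 9, 10, 11, 17, 18, 20, 21}
A ∪ ((B ∩ A) ∪ ((C ∪ (B ∪ A)) ∩ (A ∪ B))) = {5, 7, 8, 9, 10, 11, 17, 18, 20, 21}
(A ∪ ((B ∩ A) ∪ ((C ∪ (B ∪ A)) ∩ (A ∪ B))))' = {6, 12, 13, 14, 15, 16, 19}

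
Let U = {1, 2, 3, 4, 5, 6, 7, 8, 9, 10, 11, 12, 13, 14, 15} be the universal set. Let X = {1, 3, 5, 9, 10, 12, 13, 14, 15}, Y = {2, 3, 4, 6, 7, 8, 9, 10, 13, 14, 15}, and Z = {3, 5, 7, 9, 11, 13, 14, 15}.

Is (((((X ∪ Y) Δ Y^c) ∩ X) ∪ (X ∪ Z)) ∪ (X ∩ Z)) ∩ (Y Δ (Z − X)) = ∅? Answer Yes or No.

X ∪ Y = {1, 2, 3, 4, 5, 6, 7, 8, 9, 10, 12, 13, 14, 15}
Y^c = {1, 5, 11, 12}
(X ∪ Y) Δ Y^c = {2, 3, 4, 6, 7, 8, 9, 10, 11, 13, 14, 15}
((X ∪ Y) Δ Y^c) ∩ X = {3, 9, 10, 13, 14, 15}
X ∪ Z = {1, 3, 5, 7, 9, 10, 11, 12, 13, 14, 15}
(((X ∪ Y) Δ Y^c) ∩ X) ∪ (X ∪ Z) = {1, 3, 5, 7, 9, 10, 11, 12, 13, 14, 15}
X ∩ Z = {3, 5, 9, 13, 14, 15}
((((X ∪ Y) Δ Y^c) ∩ X) ∪ (X ∪ Z)) ∪ (X ∩ Z) = {1, 3, 5, 7, 9, 10, 11, 12, 13, 14, 15}
Z − X = {7, 11}
Y Δ (Z − X) = {2, 3, 4, 6, 8, 9, 10, 11, 13, 14, 15}
3 lies in both, so they are not disjoint.

No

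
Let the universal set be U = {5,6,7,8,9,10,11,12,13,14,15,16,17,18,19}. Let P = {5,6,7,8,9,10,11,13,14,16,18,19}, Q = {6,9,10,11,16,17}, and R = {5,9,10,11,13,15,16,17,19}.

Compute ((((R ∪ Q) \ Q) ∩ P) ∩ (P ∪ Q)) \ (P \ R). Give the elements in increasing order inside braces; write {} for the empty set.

R ∪ Q = {5,6,9,10,11,13,15,16,17,19}
(R ∪ Q) \ Q = {5,13,15,19}
((R ∪ Q) \ Q) ∩ P = {5,13,19}
P ∪ Q = {5,6,7,8,9,10,11,13,14,16,17,18,19}
(((R ∪ Q) \ Q) ∩ P) ∩ (P ∪ Q) = {5,13,19}
P \ R = {6,7,8,14,18}
((((R ∪ Q) \ Q) ∩ P) ∩ (P ∪ Q)) \ (P \ R) = {5,13,19}

{5,13,19}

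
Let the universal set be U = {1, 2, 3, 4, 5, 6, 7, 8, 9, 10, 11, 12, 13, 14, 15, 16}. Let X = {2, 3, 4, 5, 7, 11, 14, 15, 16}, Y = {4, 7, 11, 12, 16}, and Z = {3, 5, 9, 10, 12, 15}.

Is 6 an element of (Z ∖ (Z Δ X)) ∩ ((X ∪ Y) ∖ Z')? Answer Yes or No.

No

6 ∉ Z and 6 ∉ X, so 6 ∉ Z Δ X
6 ∉ Z and 6 ∉ (Z Δ X), so 6 ∉ Z ∖ (Z Δ X)
6 ∉ X and 6 ∉ Y, so 6 ∉ X ∪ Y
6 ∉ Z, so 6 ∈ Z'
6 ∉ (X ∪ Y) and 6 ∈ Z', so 6 ∉ (X ∪ Y) ∖ Z'
6 ∉ (Z ∖ (Z Δ X)) and 6 ∉ ((X ∪ Y) ∖ Z'), so 6 ∉ (Z ∖ (Z Δ X)) ∩ ((X ∪ Y) ∖ Z')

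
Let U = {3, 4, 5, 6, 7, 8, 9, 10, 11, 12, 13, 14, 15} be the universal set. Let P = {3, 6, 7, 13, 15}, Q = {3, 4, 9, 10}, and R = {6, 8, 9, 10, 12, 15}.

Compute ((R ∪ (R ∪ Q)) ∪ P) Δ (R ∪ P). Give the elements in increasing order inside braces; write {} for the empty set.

R ∪ Q = {3, 4, 6, 8, 9, 10, 12, 15}
R ∪ (R ∪ Q) = {3, 4, 6, 8, 9, 10, 12, 15}
(R ∪ (R ∪ Q)) ∪ P = {3, 4, 6, 7, 8, 9, 10, 12, 13, 15}
R ∪ P = {3, 6, 7, 8, 9, 10, 12, 13, 15}
((R ∪ (R ∪ Q)) ∪ P) Δ (R ∪ P) = {4}

{4}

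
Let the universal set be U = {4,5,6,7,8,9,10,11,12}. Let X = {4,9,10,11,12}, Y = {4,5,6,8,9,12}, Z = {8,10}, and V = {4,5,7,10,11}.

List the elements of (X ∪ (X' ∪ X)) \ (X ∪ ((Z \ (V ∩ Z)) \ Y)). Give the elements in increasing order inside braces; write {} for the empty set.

{5,6,7,8}

X' = {5,6,7,8}
X' ∪ X = {4,5,6,7,8,9,10,11,12}
X ∪ (X' ∪ X) = {4,5,6,7,8,9,10,11,12}
V ∩ Z = {10}
Z \ (V ∩ Z) = {8}
(Z \ (V ∩ Z)) \ Y = {}
X ∪ ((Z \ (V ∩ Z)) \ Y) = {4,9,10,11,12}
(X ∪ (X' ∪ X)) \ (X ∪ ((Z \ (V ∩ Z)) \ Y)) = {5,6,7,8}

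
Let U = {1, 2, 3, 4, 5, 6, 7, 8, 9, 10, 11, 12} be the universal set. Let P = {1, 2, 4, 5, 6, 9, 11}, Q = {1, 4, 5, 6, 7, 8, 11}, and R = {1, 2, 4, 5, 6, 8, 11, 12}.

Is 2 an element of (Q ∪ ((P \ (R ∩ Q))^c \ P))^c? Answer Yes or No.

2 ∈ R and 2 ∉ Q, so 2 ∉ R ∩ Q
2 ∈ P and 2 ∉ (R ∩ Q), so 2 ∈ P \ (R ∩ Q)
2 ∉ (P \ (R ∩ Q))^c since 2 ∈ (P \ (R ∩ Q))
2 ∉ (P \ (R ∩ Q))^c and 2 ∈ P, so 2 ∉ (P \ (R ∩ Q))^c \ P
2 ∉ Q and 2 ∉ ((P \ (R ∩ Q))^c \ P), so 2 ∉ Q ∪ ((P \ (R ∩ Q))^c \ P)
2 ∈ (Q ∪ ((P \ (R ∩ Q))^c \ P))^c since 2 ∉ (Q ∪ ((P \ (R ∩ Q))^c \ P))

Yes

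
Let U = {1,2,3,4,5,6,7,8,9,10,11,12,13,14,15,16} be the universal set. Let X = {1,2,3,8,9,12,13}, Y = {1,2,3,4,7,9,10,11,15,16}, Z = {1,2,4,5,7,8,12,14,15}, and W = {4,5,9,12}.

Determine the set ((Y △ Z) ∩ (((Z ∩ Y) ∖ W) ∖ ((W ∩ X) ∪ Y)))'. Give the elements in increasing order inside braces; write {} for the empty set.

Y △ Z = {3,5,8,9,10,11,12,14,16}
Z ∩ Y = {1,2,4,7,15}
(Z ∩ Y) ∖ W = {1,2,7,15}
W ∩ X = {9,12}
(W ∩ X) ∪ Y = {1,2,3,4,7,9,10,11,12,15,16}
((Z ∩ Y) ∖ W) ∖ ((W ∩ X) ∪ Y) = {}
(Y △ Z) ∩ (((Z ∩ Y) ∖ W) ∖ ((W ∩ X) ∪ Y)) = {}
((Y △ Z) ∩ (((Z ∩ Y) ∖ W) ∖ ((W ∩ X) ∪ Y)))' = {1,2,3,4,5,6,7,8,9,10,11,12,13,14,15,16}

{1,2,3,4,5,6,7,8,9,10,11,12,13,14,15,16}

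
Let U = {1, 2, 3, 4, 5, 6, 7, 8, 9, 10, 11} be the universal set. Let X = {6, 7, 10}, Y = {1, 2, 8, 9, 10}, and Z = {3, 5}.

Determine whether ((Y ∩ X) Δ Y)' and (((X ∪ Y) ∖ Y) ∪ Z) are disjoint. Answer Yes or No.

Y ∩ X = {10}
(Y ∩ X) Δ Y = {1, 2, 8, 9}
((Y ∩ X) Δ Y)' = {3, 4, 5, 6, 7, 10, 11}
X ∪ Y = {1, 2, 6, 7, 8, 9, 10}
(X ∪ Y) ∖ Y = {6, 7}
((X ∪ Y) ∖ Y) ∪ Z = {3, 5, 6, 7}
3 lies in both, so they are not disjoint.

No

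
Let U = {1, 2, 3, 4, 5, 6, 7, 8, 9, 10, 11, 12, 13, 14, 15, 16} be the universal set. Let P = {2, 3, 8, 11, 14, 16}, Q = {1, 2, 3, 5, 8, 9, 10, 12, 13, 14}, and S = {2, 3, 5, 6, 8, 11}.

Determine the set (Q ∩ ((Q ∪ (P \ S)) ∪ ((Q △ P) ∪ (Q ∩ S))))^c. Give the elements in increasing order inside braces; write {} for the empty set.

{4, 6, 7, 11, 15, 16}

P \ S = {14, 16}
Q ∪ (P \ S) = {1, 2, 3, 5, 8, 9, 10, 12, 13, 14, 16}
Q △ P = {1, 5, 9, 10, 11, 12, 13, 16}
Q ∩ S = {2, 3, 5, 8}
(Q △ P) ∪ (Q ∩ S) = {1, 2, 3, 5, 8, 9, 10, 11, 12, 13, 16}
(Q ∪ (P \ S)) ∪ ((Q △ P) ∪ (Q ∩ S)) = {1, 2, 3, 5, 8, 9, 10, 11, 12, 13, 14, 16}
Q ∩ ((Q ∪ (P \ S)) ∪ ((Q △ P) ∪ (Q ∩ S))) = {1, 2, 3, 5, 8, 9, 10, 12, 13, 14}
(Q ∩ ((Q ∪ (P \ S)) ∪ ((Q △ P) ∪ (Q ∩ S))))^c = {4, 6, 7, 11, 15, 16}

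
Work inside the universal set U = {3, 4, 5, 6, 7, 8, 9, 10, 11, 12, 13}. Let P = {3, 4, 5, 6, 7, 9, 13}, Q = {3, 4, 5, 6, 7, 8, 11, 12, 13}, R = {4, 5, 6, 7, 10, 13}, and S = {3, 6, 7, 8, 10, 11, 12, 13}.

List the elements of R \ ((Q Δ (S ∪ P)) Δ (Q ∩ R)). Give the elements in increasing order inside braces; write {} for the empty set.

S ∪ P = {3, 4, 5, 6, 7, 8, 9, 10, 11, 12, 13}
Q Δ (S ∪ P) = {9, 10}
Q ∩ R = {4, 5, 6, 7, 13}
(Q Δ (S ∪ P)) Δ (Q ∩ R) = {4, 5, 6, 7, 9, 10, 13}
R \ ((Q Δ (S ∪ P)) Δ (Q ∩ R)) = {}

{}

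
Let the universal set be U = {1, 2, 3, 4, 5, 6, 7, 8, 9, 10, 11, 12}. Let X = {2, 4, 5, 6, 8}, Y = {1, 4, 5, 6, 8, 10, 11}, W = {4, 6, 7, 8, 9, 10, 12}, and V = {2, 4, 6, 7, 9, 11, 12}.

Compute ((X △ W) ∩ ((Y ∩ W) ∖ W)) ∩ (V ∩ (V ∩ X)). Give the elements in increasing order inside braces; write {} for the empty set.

X △ W = {2, 5, 7, 9, 10, 12}
Y ∩ W = {4, 6, 8, 10}
(Y ∩ W) ∖ W = {}
(X △ W) ∩ ((Y ∩ W) ∖ W) = {}
V ∩ X = {2, 4, 6}
V ∩ (V ∩ X) = {2, 4, 6}
((X △ W) ∩ ((Y ∩ W) ∖ W)) ∩ (V ∩ (V ∩ X)) = {}

{}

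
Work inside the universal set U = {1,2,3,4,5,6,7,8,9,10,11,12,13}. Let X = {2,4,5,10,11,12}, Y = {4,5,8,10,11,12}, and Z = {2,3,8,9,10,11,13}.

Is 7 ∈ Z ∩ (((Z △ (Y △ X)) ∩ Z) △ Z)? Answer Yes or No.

7 ∉ Y and 7 ∉ X, so 7 ∉ Y △ X
7 ∉ Z and 7 ∉ (Y △ X), so 7 ∉ Z △ (Y △ X)
7 ∉ (Z △ (Y △ X)) and 7 ∉ Z, so 7 ∉ (Z △ (Y △ X)) ∩ Z
7 ∉ ((Z △ (Y △ X)) ∩ Z) and 7 ∉ Z, so 7 ∉ ((Z △ (Y △ X)) ∩ Z) △ Z
7 ∉ Z and 7 ∉ (((Z △ (Y △ X)) ∩ Z) △ Z), so 7 ∉ Z ∩ (((Z △ (Y △ X)) ∩ Z) △ Z)

No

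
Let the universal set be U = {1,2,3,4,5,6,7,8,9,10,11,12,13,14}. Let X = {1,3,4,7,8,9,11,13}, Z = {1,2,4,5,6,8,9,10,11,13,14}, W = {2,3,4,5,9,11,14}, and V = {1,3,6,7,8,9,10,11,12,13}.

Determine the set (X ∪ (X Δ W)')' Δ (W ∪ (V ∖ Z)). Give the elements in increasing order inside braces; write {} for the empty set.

{3,4,7,9,11,12}

X Δ W = {1,2,5,7,8,13,14}
(X Δ W)' = {3,4,6,9,10,11,12}
X ∪ (X Δ W)' = {1,3,4,6,7,8,9,10,11,12,13}
(X ∪ (X Δ W)')' = {2,5,14}
V ∖ Z = {3,7,12}
W ∪ (V ∖ Z) = {2,3,4,5,7,9,11,12,14}
(X ∪ (X Δ W)')' Δ (W ∪ (V ∖ Z)) = {3,4,7,9,11,12}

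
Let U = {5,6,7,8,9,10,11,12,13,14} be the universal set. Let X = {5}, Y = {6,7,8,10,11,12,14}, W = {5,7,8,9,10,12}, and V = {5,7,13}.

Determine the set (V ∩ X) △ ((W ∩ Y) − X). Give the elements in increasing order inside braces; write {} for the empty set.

{5,7,8,10,12}

V ∩ X = {5}
W ∩ Y = {7,8,10,12}
(W ∩ Y) − X = {7,8,10,12}
(V ∩ X) △ ((W ∩ Y) − X) = {5,7,8,10,12}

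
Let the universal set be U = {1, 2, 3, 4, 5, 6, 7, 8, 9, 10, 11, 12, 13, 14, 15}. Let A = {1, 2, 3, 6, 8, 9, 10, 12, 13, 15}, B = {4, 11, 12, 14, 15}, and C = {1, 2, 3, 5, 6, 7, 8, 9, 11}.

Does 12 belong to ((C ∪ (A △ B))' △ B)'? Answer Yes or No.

Yes

12 ∈ A and 12 ∈ B, so 12 ∉ A △ B
12 ∉ C and 12 ∉ (A △ B), so 12 ∉ C ∪ (A △ B)
12 ∈ (C ∪ (A △ B))' since 12 ∉ (C ∪ (A △ B))
12 ∈ (C ∪ (A △ B))' and 12 ∈ B, so 12 ∉ (C ∪ (A △ B))' △ B
12 ∈ ((C ∪ (A △ B))' △ B)' since 12 ∉ ((C ∪ (A △ B))' △ B)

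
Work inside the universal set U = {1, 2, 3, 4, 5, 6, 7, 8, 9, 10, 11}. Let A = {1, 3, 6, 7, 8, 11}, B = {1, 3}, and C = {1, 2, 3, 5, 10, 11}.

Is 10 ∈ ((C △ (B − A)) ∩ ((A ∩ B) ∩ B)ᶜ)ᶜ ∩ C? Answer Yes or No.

No

10 ∉ B and 10 ∉ A, so 10 ∉ B − A
10 ∈ C and 10 ∉ (B − A), so 10 ∈ C △ (B − A)
10 ∉ A and 10 ∉ B, so 10 ∉ A ∩ B
10 ∉ (A ∩ B) and 10 ∉ B, so 10 ∉ (A ∩ B) ∩ B
10 ∈ ((A ∩ B) ∩ B)ᶜ since 10 ∉ ((A ∩ B) ∩ B)
10 ∈ (C △ (B − A)) and 10 ∈ ((A ∩ B) ∩ B)ᶜ, so 10 ∈ (C △ (B − A)) ∩ ((A ∩ B) ∩ B)ᶜ
10 ∉ ((C △ (B − A)) ∩ ((A ∩ B) ∩ B)ᶜ)ᶜ since 10 ∈ ((C △ (B − A)) ∩ ((A ∩ B) ∩ B)ᶜ)
10 ∉ ((C △ (B − A)) ∩ ((A ∩ B) ∩ B)ᶜ)ᶜ and 10 ∈ C, so 10 ∉ ((C △ (B − A)) ∩ ((A ∩ B) ∩ B)ᶜ)ᶜ ∩ C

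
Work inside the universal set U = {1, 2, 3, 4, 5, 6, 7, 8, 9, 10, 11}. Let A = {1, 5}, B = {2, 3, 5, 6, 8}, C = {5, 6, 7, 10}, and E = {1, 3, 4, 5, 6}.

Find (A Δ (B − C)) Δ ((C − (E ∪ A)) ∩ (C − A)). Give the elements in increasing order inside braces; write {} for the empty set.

{1, 2, 3, 5, 7, 8, 10}

B − C = {2, 3, 8}
A Δ (B − C) = {1, 2, 3, 5, 8}
E ∪ A = {1, 3, 4, 5, 6}
C − (E ∪ A) = {7, 10}
C − A = {6, 7, 10}
(C − (E ∪ A)) ∩ (C − A) = {7, 10}
(A Δ (B − C)) Δ ((C − (E ∪ A)) ∩ (C − A)) = {1, 2, 3, 5, 7, 8, 10}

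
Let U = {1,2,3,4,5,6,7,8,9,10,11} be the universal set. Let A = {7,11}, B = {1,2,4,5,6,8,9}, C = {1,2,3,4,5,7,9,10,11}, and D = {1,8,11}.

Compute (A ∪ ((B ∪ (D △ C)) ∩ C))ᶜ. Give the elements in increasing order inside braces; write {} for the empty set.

{6,8}

D △ C = {2,3,4,5,7,8,9,10}
B ∪ (D △ C) = {1,2,3,4,5,6,7,8,9,10}
(B ∪ (D △ C)) ∩ C = {1,2,3,4,5,7,9,10}
A ∪ ((B ∪ (D △ C)) ∩ C) = {1,2,3,4,5,7,9,10,11}
(A ∪ ((B ∪ (D △ C)) ∩ C))ᶜ = {6,8}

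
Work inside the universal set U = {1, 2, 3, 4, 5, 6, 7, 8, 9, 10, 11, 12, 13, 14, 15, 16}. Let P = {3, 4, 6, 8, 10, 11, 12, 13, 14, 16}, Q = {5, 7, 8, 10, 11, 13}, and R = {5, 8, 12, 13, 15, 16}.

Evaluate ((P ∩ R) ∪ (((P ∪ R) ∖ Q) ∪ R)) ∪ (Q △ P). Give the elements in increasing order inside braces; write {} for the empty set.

{3, 4, 5, 6, 7, 8, 12, 13, 14, 15, 16}

P ∩ R = {8, 12, 13, 16}
P ∪ R = {3, 4, 5, 6, 8, 10, 11, 12, 13, 14, 15, 16}
(P ∪ R) ∖ Q = {3, 4, 6, 12, 14, 15, 16}
((P ∪ R) ∖ Q) ∪ R = {3, 4, 5, 6, 8, 12, 13, 14, 15, 16}
(P ∩ R) ∪ (((P ∪ R) ∖ Q) ∪ R) = {3, 4, 5, 6, 8, 12, 13, 14, 15, 16}
Q △ P = {3, 4, 5, 6, 7, 12, 14, 16}
((P ∩ R) ∪ (((P ∪ R) ∖ Q) ∪ R)) ∪ (Q △ P) = {3, 4, 5, 6, 7, 8, 12, 13, 14, 15, 16}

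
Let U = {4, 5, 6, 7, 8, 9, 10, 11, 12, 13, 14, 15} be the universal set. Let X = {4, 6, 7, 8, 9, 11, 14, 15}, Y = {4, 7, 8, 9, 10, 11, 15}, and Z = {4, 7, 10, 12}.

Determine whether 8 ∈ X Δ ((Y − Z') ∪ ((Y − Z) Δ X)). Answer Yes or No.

Yes

8 ∉ Z, so 8 ∈ Z'
8 ∈ Y and 8 ∈ Z', so 8 ∉ Y − Z'
8 ∈ Y and 8 ∉ Z, so 8 ∈ Y − Z
8 ∈ (Y − Z) and 8 ∈ X, so 8 ∉ (Y − Z) Δ X
8 ∉ (Y − Z') and 8 ∉ ((Y − Z) Δ X), so 8 ∉ (Y − Z') ∪ ((Y − Z) Δ X)
8 ∈ X and 8 ∉ ((Y − Z') ∪ ((Y − Z) Δ X)), so 8 ∈ X Δ ((Y − Z') ∪ ((Y − Z) Δ X))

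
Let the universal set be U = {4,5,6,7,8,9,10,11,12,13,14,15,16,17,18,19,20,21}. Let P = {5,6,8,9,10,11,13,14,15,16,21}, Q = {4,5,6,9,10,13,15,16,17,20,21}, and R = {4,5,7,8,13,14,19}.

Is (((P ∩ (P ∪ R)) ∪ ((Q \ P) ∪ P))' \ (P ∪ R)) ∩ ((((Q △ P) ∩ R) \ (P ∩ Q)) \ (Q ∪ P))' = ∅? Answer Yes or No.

P ∪ R = {4,5,6,7,8,9,10,11,13,14,15,16,19,21}
P ∩ (P ∪ R) = {5,6,8,9,10,11,13,14,15,16,21}
Q \ P = {4,17,20}
(Q \ P) ∪ P = {4,5,6,8,9,10,11,13,14,15,16,17,20,21}
(P ∩ (P ∪ R)) ∪ ((Q \ P) ∪ P) = {4,5,6,8,9,10,11,13,14,15,16,17,20,21}
((P ∩ (P ∪ R)) ∪ ((Q \ P) ∪ P))' = {7,12,18,19}
((P ∩ (P ∪ R)) ∪ ((Q \ P) ∪ P))' \ (P ∪ R) = {12,18}
Q △ P = {4,8,11,14,17,20}
(Q △ P) ∩ R = {4,8,14}
P ∩ Q = {5,6,9,10,13,15,16,21}
((Q △ P) ∩ R) \ (P ∩ Q) = {4,8,14}
Q ∪ P = {4,5,6,8,9,10,11,13,14,15,16,17,20,21}
(((Q △ P) ∩ R) \ (P ∩ Q)) \ (Q ∪ P) = {}
((((Q △ P) ∩ R) \ (P ∩ Q)) \ (Q ∪ P))' = {4,5,6,7,8,9,10,11,12,13,14,15,16,17,18,19,20,21}
12 lies in both, so they are not disjoint.

No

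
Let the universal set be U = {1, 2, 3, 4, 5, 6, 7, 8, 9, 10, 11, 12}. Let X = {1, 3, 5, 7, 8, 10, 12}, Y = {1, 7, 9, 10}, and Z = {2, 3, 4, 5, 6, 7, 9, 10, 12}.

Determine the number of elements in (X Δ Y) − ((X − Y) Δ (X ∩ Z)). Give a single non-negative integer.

4

X Δ Y = {3, 5, 8, 9, 12}
X − Y = {3, 5, 8, 12}
X ∩ Z = {3, 5, 7, 10, 12}
(X − Y) Δ (X ∩ Z) = {7, 8, 10}
(X Δ Y) − ((X − Y) Δ (X ∩ Z)) = {3, 5, 9, 12}
|(X Δ Y) − ((X − Y) Δ (X ∩ Z))| = 4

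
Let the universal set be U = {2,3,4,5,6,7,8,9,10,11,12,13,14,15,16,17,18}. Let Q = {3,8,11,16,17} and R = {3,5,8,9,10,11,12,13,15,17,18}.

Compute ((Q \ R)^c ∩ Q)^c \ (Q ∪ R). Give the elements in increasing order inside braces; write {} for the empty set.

Q \ R = {16}
(Q \ R)^c = {2,3,4,5,6,7,8,9,10,11,12,13,14,15,17,18}
(Q \ R)^c ∩ Q = {3,8,11,17}
((Q \ R)^c ∩ Q)^c = {2,4,5,6,7,9,10,12,13,14,15,16,18}
Q ∪ R = {3,5,8,9,10,11,12,13,15,16,17,18}
((Q \ R)^c ∩ Q)^c \ (Q ∪ R) = {2,4,6,7,14}

{2,4,6,7,14}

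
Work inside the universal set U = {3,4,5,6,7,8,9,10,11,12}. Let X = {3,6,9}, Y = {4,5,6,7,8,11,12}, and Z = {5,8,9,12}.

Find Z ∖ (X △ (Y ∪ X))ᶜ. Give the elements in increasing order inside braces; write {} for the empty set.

{5,8,12}

Y ∪ X = {3,4,5,6,7,8,9,11,12}
X △ (Y ∪ X) = {4,5,7,8,11,12}
(X △ (Y ∪ X))ᶜ = {3,6,9,10}
Z ∖ (X △ (Y ∪ X))ᶜ = {5,8,12}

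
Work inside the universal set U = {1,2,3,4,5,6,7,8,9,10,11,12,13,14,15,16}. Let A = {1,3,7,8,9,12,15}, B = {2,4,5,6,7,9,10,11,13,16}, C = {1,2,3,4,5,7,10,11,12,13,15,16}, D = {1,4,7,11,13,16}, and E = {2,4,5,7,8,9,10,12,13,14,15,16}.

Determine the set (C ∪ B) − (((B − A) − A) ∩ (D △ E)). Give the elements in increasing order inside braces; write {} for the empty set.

{1,3,4,6,7,9,12,13,15,16}

C ∪ B = {1,2,3,4,5,6,7,9,10,11,12,13,15,16}
B − A = {2,4,5,6,10,11,13,16}
(B − A) − A = {2,4,5,6,10,11,13,16}
D △ E = {1,2,5,8,9,10,11,12,14,15}
((B − A) − A) ∩ (D △ E) = {2,5,10,11}
(C ∪ B) − (((B − A) − A) ∩ (D △ E)) = {1,3,4,6,7,9,12,13,15,16}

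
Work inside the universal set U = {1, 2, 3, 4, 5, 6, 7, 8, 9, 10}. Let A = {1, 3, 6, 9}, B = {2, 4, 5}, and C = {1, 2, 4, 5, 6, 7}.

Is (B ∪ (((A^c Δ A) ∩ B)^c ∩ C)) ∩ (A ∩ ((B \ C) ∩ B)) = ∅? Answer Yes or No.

Yes

A^c = {2, 4, 5, 7, 8, 10}
A^c Δ A = {1, 2, 3, 4, 5, 6, 7, 8, 9, 10}
(A^c Δ A) ∩ B = {2, 4, 5}
((A^c Δ A) ∩ B)^c = {1, 3, 6, 7, 8, 9, 10}
((A^c Δ A) ∩ B)^c ∩ C = {1, 6, 7}
B ∪ (((A^c Δ A) ∩ B)^c ∩ C) = {1, 2, 4, 5, 6, 7}
B \ C = {}
(B \ C) ∩ B = {}
A ∩ ((B \ C) ∩ B) = {}
{1, 2, 4, 5, 6, 7} and {} share no elements.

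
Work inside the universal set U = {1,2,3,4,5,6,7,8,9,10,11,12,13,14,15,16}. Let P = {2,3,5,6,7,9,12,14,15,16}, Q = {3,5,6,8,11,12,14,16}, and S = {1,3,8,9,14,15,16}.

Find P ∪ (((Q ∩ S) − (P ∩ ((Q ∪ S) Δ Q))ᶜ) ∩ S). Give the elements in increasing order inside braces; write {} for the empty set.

Q ∩ S = {3,8,14,16}
Q ∪ S = {1,3,5,6,8,9,11,12,14,15,16}
(Q ∪ S) Δ Q = {1,9,15}
P ∩ ((Q ∪ S) Δ Q) = {9,15}
(P ∩ ((Q ∪ S) Δ Q))ᶜ = {1,2,3,4,5,6,7,8,10,11,12,13,14,16}
(Q ∩ S) − (P ∩ ((Q ∪ S) Δ Q))ᶜ = {}
((Q ∩ S) − (P ∩ ((Q ∪ S) Δ Q))ᶜ) ∩ S = {}
P ∪ (((Q ∩ S) − (P ∩ ((Q ∪ S) Δ Q))ᶜ) ∩ S) = {2,3,5,6,7,9,12,14,15,16}

{2,3,5,6,7,9,12,14,15,16}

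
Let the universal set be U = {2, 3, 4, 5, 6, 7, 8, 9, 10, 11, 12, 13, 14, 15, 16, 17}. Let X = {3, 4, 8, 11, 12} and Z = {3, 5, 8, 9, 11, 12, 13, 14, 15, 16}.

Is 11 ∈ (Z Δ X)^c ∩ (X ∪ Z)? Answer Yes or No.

11 ∈ Z and 11 ∈ X, so 11 ∉ Z Δ X
11 ∈ (Z Δ X)^c since 11 ∉ (Z Δ X)
11 ∈ X and 11 ∈ Z, so 11 ∈ X ∪ Z
11 ∈ (Z Δ X)^c and 11 ∈ (X ∪ Z), so 11 ∈ (Z Δ X)^c ∩ (X ∪ Z)

Yes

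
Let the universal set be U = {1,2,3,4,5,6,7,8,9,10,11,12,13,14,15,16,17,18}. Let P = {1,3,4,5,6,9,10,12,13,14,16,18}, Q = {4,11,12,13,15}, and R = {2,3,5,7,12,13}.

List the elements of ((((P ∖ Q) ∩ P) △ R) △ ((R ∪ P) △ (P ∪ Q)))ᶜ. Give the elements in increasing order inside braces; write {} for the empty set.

P ∖ Q = {1,3,5,6,9,10,14,16,18}
(P ∖ Q) ∩ P = {1,3,5,6,9,10,14,16,18}
((P ∖ Q) ∩ P) △ R = {1,2,6,7,9,10,12,13,14,16,18}
R ∪ P = {1,2,3,4,5,6,7,9,10,12,13,14,16,18}
P ∪ Q = {1,3,4,5,6,9,10,11,12,13,14,15,16,18}
(R ∪ P) △ (P ∪ Q) = {2,7,11,15}
(((P ∖ Q) ∩ P) △ R) △ ((R ∪ P) △ (P ∪ Q)) = {1,6,9,10,11,12,13,14,15,16,18}
((((P ∖ Q) ∩ P) △ R) △ ((R ∪ P) △ (P ∪ Q)))ᶜ = {2,3,4,5,7,8,17}

{2,3,4,5,7,8,17}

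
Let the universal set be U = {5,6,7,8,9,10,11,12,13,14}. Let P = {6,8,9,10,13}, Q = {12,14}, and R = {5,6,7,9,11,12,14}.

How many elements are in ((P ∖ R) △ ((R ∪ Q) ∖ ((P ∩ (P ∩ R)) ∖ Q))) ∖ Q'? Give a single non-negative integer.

P ∖ R = {8,10,13}
R ∪ Q = {5,6,7,9,11,12,14}
P ∩ R = {6,9}
P ∩ (P ∩ R) = {6,9}
(P ∩ (P ∩ R)) ∖ Q = {6,9}
(R ∪ Q) ∖ ((P ∩ (P ∩ R)) ∖ Q) = {5,7,11,12,14}
(P ∖ R) △ ((R ∪ Q) ∖ ((P ∩ (P ∩ R)) ∖ Q)) = {5,7,8,10,11,12,13,14}
Q' = {5,6,7,8,9,10,11,13}
((P ∖ R) △ ((R ∪ Q) ∖ ((P ∩ (P ∩ R)) ∖ Q))) ∖ Q' = {12,14}
|((P ∖ R) △ ((R ∪ Q) ∖ ((P ∩ (P ∩ R)) ∖ Q))) ∖ Q'| = 2

2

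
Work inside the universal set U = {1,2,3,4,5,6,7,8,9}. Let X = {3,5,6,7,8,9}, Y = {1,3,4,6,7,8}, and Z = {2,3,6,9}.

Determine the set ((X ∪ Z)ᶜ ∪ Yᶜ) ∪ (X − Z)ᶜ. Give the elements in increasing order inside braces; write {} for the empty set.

{1,2,3,4,5,6,9}

X ∪ Z = {2,3,5,6,7,8,9}
(X ∪ Z)ᶜ = {1,4}
Yᶜ = {2,5,9}
(X ∪ Z)ᶜ ∪ Yᶜ = {1,2,4,5,9}
X − Z = {5,7,8}
(X − Z)ᶜ = {1,2,3,4,6,9}
((X ∪ Z)ᶜ ∪ Yᶜ) ∪ (X − Z)ᶜ = {1,2,3,4,5,6,9}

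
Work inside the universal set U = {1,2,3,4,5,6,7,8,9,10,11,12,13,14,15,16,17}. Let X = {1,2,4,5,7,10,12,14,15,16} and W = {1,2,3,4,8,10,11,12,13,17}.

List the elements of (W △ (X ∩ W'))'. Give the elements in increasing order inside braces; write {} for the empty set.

{6,9}

W' = {5,6,7,9,14,15,16}
X ∩ W' = {5,7,14,15,16}
W △ (X ∩ W') = {1,2,3,4,5,7,8,10,11,12,13,14,15,16,17}
(W △ (X ∩ W'))' = {6,9}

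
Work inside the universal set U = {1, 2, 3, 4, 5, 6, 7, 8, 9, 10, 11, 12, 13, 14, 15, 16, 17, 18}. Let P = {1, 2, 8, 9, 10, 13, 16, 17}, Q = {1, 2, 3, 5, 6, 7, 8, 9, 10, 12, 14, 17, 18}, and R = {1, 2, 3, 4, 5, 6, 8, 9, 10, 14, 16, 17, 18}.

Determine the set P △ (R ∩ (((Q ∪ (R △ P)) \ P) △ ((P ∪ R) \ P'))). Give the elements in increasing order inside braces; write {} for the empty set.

R △ P = {3, 4, 5, 6, 13, 14, 18}
Q ∪ (R △ P) = {1, 2, 3, 4, 5, 6, 7, 8, 9, 10, 12, 13, 14, 17, 18}
(Q ∪ (R △ P)) \ P = {3, 4, 5, 6, 7, 12, 14, 18}
P ∪ R = {1, 2, 3, 4, 5, 6, 8, 9, 10, 13, 14, 16, 17, 18}
P' = {3, 4, 5, 6, 7, 11, 12, 14, 15, 18}
(P ∪ R) \ P' = {1, 2, 8, 9, 10, 13, 16, 17}
((Q ∪ (R △ P)) \ P) △ ((P ∪ R) \ P') = {1, 2, 3, 4, 5, 6, 7, 8, 9, 10, 12, 13, 14, 16, 17, 18}
R ∩ (((Q ∪ (R △ P)) \ P) △ ((P ∪ R) \ P')) = {1, 2, 3, 4, 5, 6, 8, 9, 10, 14, 16, 17, 18}
P △ (R ∩ (((Q ∪ (R △ P)) \ P) △ ((P ∪ R) \ P'))) = {3, 4, 5, 6, 13, 14, 18}

{3, 4, 5, 6, 13, 14, 18}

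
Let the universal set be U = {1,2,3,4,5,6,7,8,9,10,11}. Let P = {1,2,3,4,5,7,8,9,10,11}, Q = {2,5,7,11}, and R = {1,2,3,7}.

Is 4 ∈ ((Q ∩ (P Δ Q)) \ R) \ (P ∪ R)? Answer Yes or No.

No

4 ∈ P and 4 ∉ Q, so 4 ∈ P Δ Q
4 ∉ Q and 4 ∈ (P Δ Q), so 4 ∉ Q ∩ (P Δ Q)
4 ∉ (Q ∩ (P Δ Q)) and 4 ∉ R, so 4 ∉ (Q ∩ (P Δ Q)) \ R
4 ∈ P and 4 ∉ R, so 4 ∈ P ∪ R
4 ∉ ((Q ∩ (P Δ Q)) \ R) and 4 ∈ (P ∪ R), so 4 ∉ ((Q ∩ (P Δ Q)) \ R) \ (P ∪ R)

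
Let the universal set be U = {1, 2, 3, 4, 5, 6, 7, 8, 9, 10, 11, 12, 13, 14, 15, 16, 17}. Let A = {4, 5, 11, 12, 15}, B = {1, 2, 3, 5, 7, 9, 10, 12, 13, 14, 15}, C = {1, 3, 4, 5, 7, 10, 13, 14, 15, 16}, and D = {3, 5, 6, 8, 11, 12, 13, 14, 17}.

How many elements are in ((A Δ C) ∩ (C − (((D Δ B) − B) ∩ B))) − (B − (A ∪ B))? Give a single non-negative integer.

A Δ C = {1, 3, 7, 10, 11, 12, 13, 14, 16}
D Δ B = {1, 2, 6, 7, 8, 9, 10, 11, 15, 17}
(D Δ B) − B = {6, 8, 11, 17}
((D Δ B) − B) ∩ B = {}
C − (((D Δ B) − B) ∩ B) = {1, 3, 4, 5, 7, 10, 13, 14, 15, 16}
(A Δ C) ∩ (C − (((D Δ B) − B) ∩ B)) = {1, 3, 7, 10, 13, 14, 16}
A ∪ B = {1, 2, 3, 4, 5, 7, 9, 10, 11, 12, 13, 14, 15}
B − (A ∪ B) = {}
((A Δ C) ∩ (C − (((D Δ B) − B) ∩ B))) − (B − (A ∪ B)) = {1, 3, 7, 10, 13, 14, 16}
|((A Δ C) ∩ (C − (((D Δ B) − B) ∩ B))) − (B − (A ∪ B))| = 7

7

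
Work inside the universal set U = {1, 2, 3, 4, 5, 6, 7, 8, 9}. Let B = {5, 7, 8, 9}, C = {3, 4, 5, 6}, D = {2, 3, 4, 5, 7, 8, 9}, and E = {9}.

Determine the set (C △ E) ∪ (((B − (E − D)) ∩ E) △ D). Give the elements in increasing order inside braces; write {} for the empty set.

{2, 3, 4, 5, 6, 7, 8, 9}

C △ E = {3, 4, 5, 6, 9}
E − D = {}
B − (E − D) = {5, 7, 8, 9}
(B − (E − D)) ∩ E = {9}
((B − (E − D)) ∩ E) △ D = {2, 3, 4, 5, 7, 8}
(C △ E) ∪ (((B − (E − D)) ∩ E) △ D) = {2, 3, 4, 5, 6, 7, 8, 9}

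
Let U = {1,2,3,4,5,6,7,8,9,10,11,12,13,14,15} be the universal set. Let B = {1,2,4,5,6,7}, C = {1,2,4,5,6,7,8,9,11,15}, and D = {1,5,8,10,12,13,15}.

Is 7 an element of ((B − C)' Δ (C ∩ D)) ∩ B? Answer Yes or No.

7 ∈ B and 7 ∈ C, so 7 ∉ B − C
7 ∈ (B − C)' since 7 ∉ (B − C)
7 ∈ C and 7 ∉ D, so 7 ∉ C ∩ D
7 ∈ (B − C)' and 7 ∉ (C ∩ D), so 7 ∈ (B − C)' Δ (C ∩ D)
7 ∈ ((B − C)' Δ (C ∩ D)) and 7 ∈ B, so 7 ∈ ((B − C)' Δ (C ∩ D)) ∩ B

Yes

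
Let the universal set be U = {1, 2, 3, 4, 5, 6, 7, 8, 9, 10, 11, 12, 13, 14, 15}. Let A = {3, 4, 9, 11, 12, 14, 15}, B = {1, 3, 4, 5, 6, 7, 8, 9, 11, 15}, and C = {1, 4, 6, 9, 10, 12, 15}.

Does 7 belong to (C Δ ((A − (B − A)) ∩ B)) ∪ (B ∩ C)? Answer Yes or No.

No

7 ∈ B and 7 ∉ A, so 7 ∈ B − A
7 ∉ A and 7 ∈ (B − A), so 7 ∉ A − (B − A)
7 ∉ (A − (B − A)) and 7 ∈ B, so 7 ∉ (A − (B − A)) ∩ B
7 ∉ C and 7 ∉ ((A − (B − A)) ∩ B), so 7 ∉ C Δ ((A − (B − A)) ∩ B)
7 ∈ B and 7 ∉ C, so 7 ∉ B ∩ C
7 ∉ (C Δ ((A − (B − A)) ∩ B)) and 7 ∉ (B ∩ C), so 7 ∉ (C Δ ((A − (B − A)) ∩ B)) ∪ (B ∩ C)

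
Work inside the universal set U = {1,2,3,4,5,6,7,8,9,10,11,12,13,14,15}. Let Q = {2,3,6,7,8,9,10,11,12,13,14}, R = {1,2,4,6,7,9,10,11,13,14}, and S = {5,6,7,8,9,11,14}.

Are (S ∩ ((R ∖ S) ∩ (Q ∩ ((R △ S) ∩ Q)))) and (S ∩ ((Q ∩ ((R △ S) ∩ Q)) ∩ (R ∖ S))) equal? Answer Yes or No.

Yes

R ∖ S = {1,2,4,10,13}
R △ S = {1,2,4,5,8,10,13}
(R △ S) ∩ Q = {2,8,10,13}
Q ∩ ((R △ S) ∩ Q) = {2,8,10,13}
(R ∖ S) ∩ (Q ∩ ((R △ S) ∩ Q)) = {2,10,13}
S ∩ ((R ∖ S) ∩ (Q ∩ ((R △ S) ∩ Q))) = {}
(Q ∩ ((R △ S) ∩ Q)) ∩ (R ∖ S) = {2,10,13}
S ∩ ((Q ∩ ((R △ S) ∩ Q)) ∩ (R ∖ S)) = {}
Both equal {}, so S ∩ ((R ∖ S) ∩ (Q ∩ ((R △ S) ∩ Q))) = S ∩ ((Q ∩ ((R △ S) ∩ Q)) ∩ (R ∖ S)).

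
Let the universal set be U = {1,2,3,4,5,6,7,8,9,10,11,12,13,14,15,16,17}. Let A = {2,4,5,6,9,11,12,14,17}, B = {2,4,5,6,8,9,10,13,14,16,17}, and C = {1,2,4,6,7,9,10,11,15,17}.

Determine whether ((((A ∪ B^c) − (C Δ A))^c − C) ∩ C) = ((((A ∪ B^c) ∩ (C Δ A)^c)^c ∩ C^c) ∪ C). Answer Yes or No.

B^c = {1,3,7,11,12,15}
A ∪ B^c = {1,2,3,4,5,6,7,9,11,12,14,15,17}
C Δ A = {1,5,7,10,12,14,15}
(A ∪ B^c) − (C Δ A) = {2,3,4,6,9,11,17}
((A ∪ B^c) − (C Δ A))^c = {1,5,7,8,10,12,13,14,15,16}
((A ∪ B^c) − (C Δ A))^c − C = {5,8,12,13,14,16}
(((A ∪ B^c) − (C Δ A))^c − C) ∩ C = {}
(C Δ A)^c = {2,3,4,6,8,9,11,13,16,17}
(A ∪ B^c) ∩ (C Δ A)^c = {2,3,4,6,9,11,17}
((A ∪ B^c) ∩ (C Δ A)^c)^c = {1,5,7,8,10,12,13,14,15,16}
C^c = {3,5,8,12,13,14,16}
((A ∪ B^c) ∩ (C Δ A)^c)^c ∩ C^c = {5,8,12,13,14,16}
(((A ∪ B^c) ∩ (C Δ A)^c)^c ∩ C^c) ∪ C = {1,2,4,5,6,7,8,9,10,11,12,13,14,15,16,17}
1 ∈ (((A ∪ B^c) ∩ (C Δ A)^c)^c ∩ C^c) ∪ C but 1 ∉ (((A ∪ B^c) − (C Δ A))^c − C) ∩ C, so they differ.

No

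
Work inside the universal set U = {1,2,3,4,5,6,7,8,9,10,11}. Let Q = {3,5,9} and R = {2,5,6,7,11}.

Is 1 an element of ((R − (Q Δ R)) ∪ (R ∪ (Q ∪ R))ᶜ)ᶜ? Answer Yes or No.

1 ∉ Q and 1 ∉ R, so 1 ∉ Q Δ R
1 ∉ R and 1 ∉ (Q Δ R), so 1 ∉ R − (Q Δ R)
1 ∉ Q and 1 ∉ R, so 1 ∉ Q ∪ R
1 ∉ R and 1 ∉ (Q ∪ R), so 1 ∉ R ∪ (Q ∪ R)
1 ∈ (R ∪ (Q ∪ R))ᶜ since 1 ∉ (R ∪ (Q ∪ R))
1 ∉ (R − (Q Δ R)) and 1 ∈ (R ∪ (Q ∪ R))ᶜ, so 1 ∈ (R − (Q Δ R)) ∪ (R ∪ (Q ∪ R))ᶜ
1 ∉ ((R − (Q Δ R)) ∪ (R ∪ (Q ∪ R))ᶜ)ᶜ since 1 ∈ ((R − (Q Δ R)) ∪ (R ∪ (Q ∪ R))ᶜ)

No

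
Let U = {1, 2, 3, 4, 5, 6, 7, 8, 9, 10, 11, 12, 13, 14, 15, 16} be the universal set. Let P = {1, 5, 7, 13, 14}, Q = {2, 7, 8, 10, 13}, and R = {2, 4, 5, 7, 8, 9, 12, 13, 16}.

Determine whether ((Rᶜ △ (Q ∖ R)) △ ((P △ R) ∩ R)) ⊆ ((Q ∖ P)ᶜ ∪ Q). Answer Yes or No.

Yes

Rᶜ = {1, 3, 6, 10, 11, 14, 15}
Q ∖ R = {10}
Rᶜ △ (Q ∖ R) = {1, 3, 6, 11, 14, 15}
P △ R = {1, 2, 4, 8, 9, 12, 14, 16}
(P △ R) ∩ R = {2, 4, 8, 9, 12, 16}
(Rᶜ △ (Q ∖ R)) △ ((P △ R) ∩ R) = {1, 2, 3, 4, 6, 8, 9, 11, 12, 14, 15, 16}
Q ∖ P = {2, 8, 10}
(Q ∖ P)ᶜ = {1, 3, 4, 5, 6, 7, 9, 11, 12, 13, 14, 15, 16}
(Q ∖ P)ᶜ ∪ Q = {1, 2, 3, 4, 5, 6, 7, 8, 9, 10, 11, 12, 13, 14, 15, 16}
Every element of {1, 2, 3, 4, 6, 8, 9, 11, 12, 14, 15, 16} is in {1, 2, 3, 4, 5, 6, 7, 8, 9, 10, 11, 12, 13, 14, 15, 16}, so (Rᶜ △ (Q ∖ R)) △ ((P △ R) ∩ R) ⊆ (Q ∖ P)ᶜ ∪ Q.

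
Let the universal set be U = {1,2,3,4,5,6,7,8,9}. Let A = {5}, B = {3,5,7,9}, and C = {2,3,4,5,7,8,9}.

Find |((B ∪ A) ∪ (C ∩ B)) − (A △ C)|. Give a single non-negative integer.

B ∪ A = {3,5,7,9}
C ∩ B = {3,5,7,9}
(B ∪ A) ∪ (C ∩ B) = {3,5,7,9}
A △ C = {2,3,4,7,8,9}
((B ∪ A) ∪ (C ∩ B)) − (A △ C) = {5}
|((B ∪ A) ∪ (C ∩ B)) − (A △ C)| = 1

1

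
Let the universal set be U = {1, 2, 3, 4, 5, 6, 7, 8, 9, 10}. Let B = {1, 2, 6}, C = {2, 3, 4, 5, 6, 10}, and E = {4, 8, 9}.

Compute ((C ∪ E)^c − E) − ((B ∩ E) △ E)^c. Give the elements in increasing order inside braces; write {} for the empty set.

{}

C ∪ E = {2, 3, 4, 5, 6, 8, 9, 10}
(C ∪ E)^c = {1, 7}
(C ∪ E)^c − E = {1, 7}
B ∩ E = {}
(B ∩ E) △ E = {4, 8, 9}
((B ∩ E) △ E)^c = {1, 2, 3, 5, 6, 7, 10}
((C ∪ E)^c − E) − ((B ∩ E) △ E)^c = {}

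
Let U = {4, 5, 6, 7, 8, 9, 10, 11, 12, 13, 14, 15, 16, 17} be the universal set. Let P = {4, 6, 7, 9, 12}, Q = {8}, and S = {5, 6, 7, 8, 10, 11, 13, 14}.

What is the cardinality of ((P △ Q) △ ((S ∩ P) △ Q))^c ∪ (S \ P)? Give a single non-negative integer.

11

P △ Q = {4, 6, 7, 8, 9, 12}
S ∩ P = {6, 7}
(S ∩ P) △ Q = {6, 7, 8}
(P △ Q) △ ((S ∩ P) △ Q) = {4, 9, 12}
((P △ Q) △ ((S ∩ P) △ Q))^c = {5, 6, 7, 8, 10, 11, 13, 14, 15, 16, 17}
S \ P = {5, 8, 10, 11, 13, 14}
((P △ Q) △ ((S ∩ P) △ Q))^c ∪ (S \ P) = {5, 6, 7, 8, 10, 11, 13, 14, 15, 16, 17}
|((P △ Q) △ ((S ∩ P) △ Q))^c ∪ (S \ P)| = 11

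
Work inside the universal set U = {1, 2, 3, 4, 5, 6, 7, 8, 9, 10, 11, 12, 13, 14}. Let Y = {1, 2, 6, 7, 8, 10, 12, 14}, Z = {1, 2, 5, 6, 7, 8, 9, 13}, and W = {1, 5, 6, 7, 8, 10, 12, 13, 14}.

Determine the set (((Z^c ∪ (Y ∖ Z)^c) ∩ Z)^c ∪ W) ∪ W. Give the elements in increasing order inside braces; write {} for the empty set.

Z^c = {3, 4, 10, 11, 12, 14}
Y ∖ Z = {10, 12, 14}
(Y ∖ Z)^c = {1, 2, 3, 4, 5, 6, 7, 8, 9, 11, 13}
Z^c ∪ (Y ∖ Z)^c = {1, 2, 3, 4, 5, 6, 7, 8, 9, 10, 11, 12, 13, 14}
(Z^c ∪ (Y ∖ Z)^c) ∩ Z = {1, 2, 5, 6, 7, 8, 9, 13}
((Z^c ∪ (Y ∖ Z)^c) ∩ Z)^c = {3, 4, 10, 11, 12, 14}
((Z^c ∪ (Y ∖ Z)^c) ∩ Z)^c ∪ W = {1, 3, 4, 5, 6, 7, 8, 10, 11, 12, 13, 14}
(((Z^c ∪ (Y ∖ Z)^c) ∩ Z)^c ∪ W) ∪ W = {1, 3, 4, 5, 6, 7, 8, 10, 11, 12, 13, 14}

{1, 3, 4, 5, 6, 7, 8, 10, 11, 12, 13, 14}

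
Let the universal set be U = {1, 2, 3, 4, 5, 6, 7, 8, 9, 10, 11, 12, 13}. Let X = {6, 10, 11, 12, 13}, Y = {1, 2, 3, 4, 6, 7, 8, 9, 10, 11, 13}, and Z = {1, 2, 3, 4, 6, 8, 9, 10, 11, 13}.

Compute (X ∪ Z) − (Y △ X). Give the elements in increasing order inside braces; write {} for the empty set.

X ∪ Z = {1, 2, 3, 4, 6, 8, 9, 10, 11, 12, 13}
Y △ X = {1, 2, 3, 4, 7, 8, 9, 12}
(X ∪ Z) − (Y △ X) = {6, 10, 11, 13}

{6, 10, 11, 13}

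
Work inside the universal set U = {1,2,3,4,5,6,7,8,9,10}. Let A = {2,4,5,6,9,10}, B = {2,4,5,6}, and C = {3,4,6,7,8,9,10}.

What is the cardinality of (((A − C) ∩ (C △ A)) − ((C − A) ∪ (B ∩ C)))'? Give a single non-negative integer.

8

A − C = {2,5}
C △ A = {2,3,5,7,8}
(A − C) ∩ (C △ A) = {2,5}
C − A = {3,7,8}
B ∩ C = {4,6}
(C − A) ∪ (B ∩ C) = {3,4,6,7,8}
((A − C) ∩ (C △ A)) − ((C − A) ∪ (B ∩ C)) = {2,5}
(((A − C) ∩ (C △ A)) − ((C − A) ∪ (B ∩ C)))' = {1,3,4,6,7,8,9,10}
|(((A − C) ∩ (C △ A)) − ((C − A) ∪ (B ∩ C)))'| = 8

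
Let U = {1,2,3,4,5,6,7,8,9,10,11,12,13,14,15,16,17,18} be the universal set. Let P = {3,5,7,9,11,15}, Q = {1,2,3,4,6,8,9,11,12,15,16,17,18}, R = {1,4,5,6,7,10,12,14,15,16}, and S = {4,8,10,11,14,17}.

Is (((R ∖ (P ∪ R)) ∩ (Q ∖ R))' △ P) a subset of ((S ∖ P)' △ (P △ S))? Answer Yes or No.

Yes

P ∪ R = {1,3,4,5,6,7,9,10,11,12,14,15,16}
R ∖ (P ∪ R) = {}
Q ∖ R = {2,3,8,9,11,17,18}
(R ∖ (P ∪ R)) ∩ (Q ∖ R) = {}
((R ∖ (P ∪ R)) ∩ (Q ∖ R))' = {1,2,3,4,5,6,7,8,9,10,11,12,13,14,15,16,17,18}
((R ∖ (P ∪ R)) ∩ (Q ∖ R))' △ P = {1,2,4,6,8,10,12,13,14,16,17,18}
S ∖ P = {4,8,10,14,17}
(S ∖ P)' = {1,2,3,5,6,7,9,11,12,13,15,16,18}
P △ S = {3,4,5,7,8,9,10,14,15,17}
(S ∖ P)' △ (P △ S) = {1,2,4,6,8,10,11,12,13,14,16,17,18}
Every element of {1,2,4,6,8,10,12,13,14,16,17,18} is in {1,2,4,6,8,10,11,12,13,14,16,17,18}, so ((R ∖ (P ∪ R)) ∩ (Q ∖ R))' △ P ⊆ (S ∖ P)' △ (P △ S).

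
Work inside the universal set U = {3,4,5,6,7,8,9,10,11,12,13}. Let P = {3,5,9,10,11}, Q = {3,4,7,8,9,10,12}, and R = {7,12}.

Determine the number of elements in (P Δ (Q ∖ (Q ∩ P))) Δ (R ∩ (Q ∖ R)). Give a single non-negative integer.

9

Q ∩ P = {3,9,10}
Q ∖ (Q ∩ P) = {4,7,8,12}
P Δ (Q ∖ (Q ∩ P)) = {3,4,5,7,8,9,10,11,12}
Q ∖ R = {3,4,8,9,10}
R ∩ (Q ∖ R) = {}
(P Δ (Q ∖ (Q ∩ P))) Δ (R ∩ (Q ∖ R)) = {3,4,5,7,8,9,10,11,12}
|(P Δ (Q ∖ (Q ∩ P))) Δ (R ∩ (Q ∖ R))| = 9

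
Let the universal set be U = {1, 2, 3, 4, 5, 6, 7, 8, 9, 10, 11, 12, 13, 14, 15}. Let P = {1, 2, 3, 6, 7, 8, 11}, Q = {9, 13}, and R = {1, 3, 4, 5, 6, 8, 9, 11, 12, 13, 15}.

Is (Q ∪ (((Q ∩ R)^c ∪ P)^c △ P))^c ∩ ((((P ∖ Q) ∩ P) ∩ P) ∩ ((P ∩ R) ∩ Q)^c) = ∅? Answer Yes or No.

Q ∩ R = {9, 13}
(Q ∩ R)^c = {1, 2, 3, 4, 5, 6, 7, 8, 10, 11, 12, 14, 15}
(Q ∩ R)^c ∪ P = {1, 2, 3, 4, 5, 6, 7, 8, 10, 11, 12, 14, 15}
((Q ∩ R)^c ∪ P)^c = {9, 13}
((Q ∩ R)^c ∪ P)^c △ P = {1, 2, 3, 6, 7, 8, 9, 11, 13}
Q ∪ (((Q ∩ R)^c ∪ P)^c △ P) = {1, 2, 3, 6, 7, 8, 9, 11, 13}
(Q ∪ (((Q ∩ R)^c ∪ P)^c △ P))^c = {4, 5, 10, 12, 14, 15}
P ∖ Q = {1, 2, 3, 6, 7, 8, 11}
(P ∖ Q) ∩ P = {1, 2, 3, 6, 7, 8, 11}
((P ∖ Q) ∩ P) ∩ P = {1, 2, 3, 6, 7, 8, 11}
P ∩ R = {1, 3, 6, 8, 11}
(P ∩ R) ∩ Q = {}
((P ∩ R) ∩ Q)^c = {1, 2, 3, 4, 5, 6, 7, 8, 9, 10, 11, 12, 13, 14, 15}
(((P ∖ Q) ∩ P) ∩ P) ∩ ((P ∩ R) ∩ Q)^c = {1, 2, 3, 6, 7, 8, 11}
{4, 5, 10, 12, 14, 15} and {1, 2, 3, 6, 7, 8, 11} share no elements.

Yes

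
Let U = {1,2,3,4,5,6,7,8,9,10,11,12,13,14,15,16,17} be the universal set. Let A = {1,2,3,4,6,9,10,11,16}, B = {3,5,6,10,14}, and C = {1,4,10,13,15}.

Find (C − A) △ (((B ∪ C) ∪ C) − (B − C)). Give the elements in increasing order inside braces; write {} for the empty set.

C − A = {13,15}
B ∪ C = {1,3,4,5,6,10,13,14,15}
(B ∪ C) ∪ C = {1,3,4,5,6,10,13,14,15}
B − C = {3,5,6,14}
((B ∪ C) ∪ C) − (B − C) = {1,4,10,13,15}
(C − A) △ (((B ∪ C) ∪ C) − (B − C)) = {1,4,10}

{1,4,10}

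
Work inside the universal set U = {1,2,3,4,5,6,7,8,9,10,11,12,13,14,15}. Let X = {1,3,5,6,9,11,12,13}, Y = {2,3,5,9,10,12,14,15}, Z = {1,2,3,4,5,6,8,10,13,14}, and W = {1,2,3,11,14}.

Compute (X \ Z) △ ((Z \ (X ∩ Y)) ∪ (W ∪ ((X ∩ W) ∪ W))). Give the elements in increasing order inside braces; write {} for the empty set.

X \ Z = {9,11,12}
X ∩ Y = {3,5,9,12}
Z \ (X ∩ Y) = {1,2,4,6,8,10,13,14}
X ∩ W = {1,3,11}
(X ∩ W) ∪ W = {1,2,3,11,14}
W ∪ ((X ∩ W) ∪ W) = {1,2,3,11,14}
(Z \ (X ∩ Y)) ∪ (W ∪ ((X ∩ W) ∪ W)) = {1,2,3,4,6,8,10,11,13,14}
(X \ Z) △ ((Z \ (X ∩ Y)) ∪ (W ∪ ((X ∩ W) ∪ W))) = {1,2,3,4,6,8,9,10,12,13,14}

{1,2,3,4,6,8,9,10,12,13,14}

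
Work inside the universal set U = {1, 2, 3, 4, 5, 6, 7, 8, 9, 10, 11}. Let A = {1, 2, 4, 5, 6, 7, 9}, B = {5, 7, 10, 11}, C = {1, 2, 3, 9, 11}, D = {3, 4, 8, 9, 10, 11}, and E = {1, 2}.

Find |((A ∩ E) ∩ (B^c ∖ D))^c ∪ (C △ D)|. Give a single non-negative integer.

A ∩ E = {1, 2}
B^c = {1, 2, 3, 4, 6, 8, 9}
B^c ∖ D = {1, 2, 6}
(A ∩ E) ∩ (B^c ∖ D) = {1, 2}
((A ∩ E) ∩ (B^c ∖ D))^c = {3, 4, 5, 6, 7, 8, 9, 10, 11}
C △ D = {1, 2, 4, 8, 10}
((A ∩ E) ∩ (B^c ∖ D))^c ∪ (C △ D) = {1, 2, 3, 4, 5, 6, 7, 8, 9, 10, 11}
|((A ∩ E) ∩ (B^c ∖ D))^c ∪ (C △ D)| = 11

11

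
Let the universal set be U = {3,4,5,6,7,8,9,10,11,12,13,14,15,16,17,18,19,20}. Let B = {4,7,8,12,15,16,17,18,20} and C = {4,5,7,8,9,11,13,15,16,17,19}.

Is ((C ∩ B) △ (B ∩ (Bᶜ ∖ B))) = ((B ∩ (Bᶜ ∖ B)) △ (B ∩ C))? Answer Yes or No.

C ∩ B = {4,7,8,15,16,17}
Bᶜ = {3,5,6,9,10,11,13,14,19}
Bᶜ ∖ B = {3,5,6,9,10,11,13,14,19}
B ∩ (Bᶜ ∖ B) = {}
(C ∩ B) △ (B ∩ (Bᶜ ∖ B)) = {4,7,8,15,16,17}
B ∩ C = {4,7,8,15,16,17}
(B ∩ (Bᶜ ∖ B)) △ (B ∩ C) = {4,7,8,15,16,17}
Both equal {4,7,8,15,16,17}, so (C ∩ B) △ (B ∩ (Bᶜ ∖ B)) = (B ∩ (Bᶜ ∖ B)) △ (B ∩ C).

Yes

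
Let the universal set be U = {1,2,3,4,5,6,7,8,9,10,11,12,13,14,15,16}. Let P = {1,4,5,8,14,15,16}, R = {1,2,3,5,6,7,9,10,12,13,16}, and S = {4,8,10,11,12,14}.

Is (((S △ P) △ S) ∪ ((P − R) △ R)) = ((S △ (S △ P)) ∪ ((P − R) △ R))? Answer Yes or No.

Yes

S △ P = {1,5,10,11,12,15,16}
(S △ P) △ S = {1,4,5,8,14,15,16}
P − R = {4,8,14,15}
(P − R) △ R = {1,2,3,4,5,6,7,8,9,10,12,13,14,15,16}
((S △ P) △ S) ∪ ((P − R) △ R) = {1,2,3,4,5,6,7,8,9,10,12,13,14,15,16}
S △ (S △ P) = {1,4,5,8,14,15,16}
(S △ (S △ P)) ∪ ((P − R) △ R) = {1,2,3,4,5,6,7,8,9,10,12,13,14,15,16}
Both equal {1,2,3,4,5,6,7,8,9,10,12,13,14,15,16}, so ((S △ P) △ S) ∪ ((P − R) △ R) = (S △ (S △ P)) ∪ ((P − R) △ R).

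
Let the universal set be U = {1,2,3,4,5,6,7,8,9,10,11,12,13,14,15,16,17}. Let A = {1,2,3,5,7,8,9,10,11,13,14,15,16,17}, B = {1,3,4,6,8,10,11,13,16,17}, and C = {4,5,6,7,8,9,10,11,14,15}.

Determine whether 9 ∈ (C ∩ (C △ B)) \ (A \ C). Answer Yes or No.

9 ∈ C and 9 ∉ B, so 9 ∈ C △ B
9 ∈ C and 9 ∈ (C △ B), so 9 ∈ C ∩ (C △ B)
9 ∈ A and 9 ∈ C, so 9 ∉ A \ C
9 ∈ (C ∩ (C △ B)) and 9 ∉ (A \ C), so 9 ∈ (C ∩ (C △ B)) \ (A \ C)

Yes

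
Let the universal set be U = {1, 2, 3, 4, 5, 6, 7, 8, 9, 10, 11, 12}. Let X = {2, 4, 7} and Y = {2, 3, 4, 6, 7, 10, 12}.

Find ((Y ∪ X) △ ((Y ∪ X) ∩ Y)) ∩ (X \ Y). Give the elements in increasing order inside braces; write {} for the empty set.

Y ∪ X = {2, 3, 4, 6, 7, 10, 12}
(Y ∪ X) ∩ Y = {2, 3, 4, 6, 7, 10, 12}
(Y ∪ X) △ ((Y ∪ X) ∩ Y) = {}
X \ Y = {}
((Y ∪ X) △ ((Y ∪ X) ∩ Y)) ∩ (X \ Y) = {}

{}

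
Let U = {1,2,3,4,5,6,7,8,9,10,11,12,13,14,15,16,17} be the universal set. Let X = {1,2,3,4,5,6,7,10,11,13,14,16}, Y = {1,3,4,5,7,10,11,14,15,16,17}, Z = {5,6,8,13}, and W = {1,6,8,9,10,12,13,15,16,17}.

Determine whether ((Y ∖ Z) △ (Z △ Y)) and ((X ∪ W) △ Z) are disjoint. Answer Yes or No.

Y ∖ Z = {1,3,4,7,10,11,14,15,16,17}
Z △ Y = {1,3,4,6,7,8,10,11,13,14,15,16,17}
(Y ∖ Z) △ (Z △ Y) = {6,8,13}
X ∪ W = {1,2,3,4,5,6,7,8,9,10,11,12,13,14,15,16,17}
(X ∪ W) △ Z = {1,2,3,4,7,9,10,11,12,14,15,16,17}
{6,8,13} and {1,2,3,4,7,9,10,11,12,14,15,16,17} share no elements.

Yes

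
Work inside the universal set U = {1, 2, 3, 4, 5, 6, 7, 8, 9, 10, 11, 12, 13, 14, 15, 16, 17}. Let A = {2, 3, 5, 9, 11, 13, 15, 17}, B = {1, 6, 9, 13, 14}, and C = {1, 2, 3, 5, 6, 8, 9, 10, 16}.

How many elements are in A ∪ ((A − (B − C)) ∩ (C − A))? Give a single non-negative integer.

8

B − C = {13, 14}
A − (B − C) = {2, 3, 5, 9, 11, 15, 17}
C − A = {1, 6, 8, 10, 16}
(A − (B − C)) ∩ (C − A) = {}
A ∪ ((A − (B − C)) ∩ (C − A)) = {2, 3, 5, 9, 11, 13, 15, 17}
|A ∪ ((A − (B − C)) ∩ (C − A))| = 8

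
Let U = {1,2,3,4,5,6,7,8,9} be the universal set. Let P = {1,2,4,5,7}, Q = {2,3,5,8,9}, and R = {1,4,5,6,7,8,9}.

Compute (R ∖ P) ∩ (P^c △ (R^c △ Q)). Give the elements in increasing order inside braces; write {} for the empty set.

{6}

R ∖ P = {6,8,9}
P^c = {3,6,8,9}
R^c = {2,3}
R^c △ Q = {5,8,9}
P^c △ (R^c △ Q) = {3,5,6}
(R ∖ P) ∩ (P^c △ (R^c △ Q)) = {6}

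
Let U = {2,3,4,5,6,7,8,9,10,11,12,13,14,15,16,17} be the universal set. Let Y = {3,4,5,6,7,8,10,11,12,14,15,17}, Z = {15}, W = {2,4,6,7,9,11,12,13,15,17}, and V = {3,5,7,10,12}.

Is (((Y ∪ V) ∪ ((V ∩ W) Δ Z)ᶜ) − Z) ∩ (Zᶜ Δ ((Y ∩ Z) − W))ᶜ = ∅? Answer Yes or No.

Y ∪ V = {3,4,5,6,7,8,10,11,12,14,15,17}
V ∩ W = {7,12}
(V ∩ W) Δ Z = {7,12,15}
((V ∩ W) Δ Z)ᶜ = {2,3,4,5,6,8,9,10,11,13,14,16,17}
(Y ∪ V) ∪ ((V ∩ W) Δ Z)ᶜ = {2,3,4,5,6,7,8,9,10,11,12,13,14,15,16,17}
((Y ∪ V) ∪ ((V ∩ W) Δ Z)ᶜ) − Z = {2,3,4,5,6,7,8,9,10,11,12,13,14,16,17}
Zᶜ = {2,3,4,5,6,7,8,9,10,11,12,13,14,16,17}
Y ∩ Z = {15}
(Y ∩ Z) − W = {}
Zᶜ Δ ((Y ∩ Z) − W) = {2,3,4,5,6,7,8,9,10,11,12,13,14,16,17}
(Zᶜ Δ ((Y ∩ Z) − W))ᶜ = {15}
{2,3,4,5,6,7,8,9,10,11,12,13,14,16,17} and {15} share no elements.

Yes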